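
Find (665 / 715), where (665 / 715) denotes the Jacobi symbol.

0

(665 / 715)
  = (715 / 665)    [QR: 665 ≡ 1 mod 4, sign kept]
  = (50 / 665)    [715 ≡ 50 mod 665]
  = (25 / 665)    [665 ≡ 1 mod 8 ⇒ (2 / 665) = +1]
  = (665 / 25)    [QR: 25 ≡ 1 mod 4, sign kept]
  = (15 / 25)    [665 ≡ 15 mod 25]
  = (25 / 15)    [QR: 25 ≡ 1 mod 4, sign kept]
  = (10 / 15)    [25 ≡ 10 mod 15]
  = (5 / 15)    [15 ≡ 7 mod 8 ⇒ (2 / 15) = +1]
  = (15 / 5)    [QR: 5 ≡ 1 mod 4, sign kept]
  = (0 / 5)    [15 ≡ 0 mod 5]
  = 0    [numerator 0, gcd > 1]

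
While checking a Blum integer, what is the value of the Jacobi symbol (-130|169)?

0

(-130|169)
  = (130|169)    [169 ≡ 1 mod 4 ⇒ (-1|169) = +1]
  = (65|169)    [169 ≡ 1 mod 8 ⇒ (2|169) = +1]
  = (169|65)    [QR: 65 ≡ 1 mod 4, sign kept]
  = (39|65)    [169 ≡ 39 mod 65]
  = (65|39)    [QR: 65 ≡ 1 mod 4, sign kept]
  = (26|39)    [65 ≡ 26 mod 39]
  = (13|39)    [39 ≡ 7 mod 8 ⇒ (2|39) = +1]
  = (39|13)    [QR: 13 ≡ 1 mod 4, sign kept]
  = (0|13)    [39 ≡ 0 mod 13]
  = 0    [numerator 0, gcd > 1]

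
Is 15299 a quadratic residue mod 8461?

Reduce the numerator: 15299 ≡ 6838 (mod 8461), so (15299/8461) = (6838/8461).
Factor out 2: 6838 = 2·3419. Since 8461 ≡ 5 (mod 8), (2/8461) = -1. Now have -(3419/8461).
8461 ≡ 1 (mod 4), so quadratic reciprocity gives (3419/8461) = (8461/3419). Reduce: 8461 ≡ 1623 (mod 3419). Now have -(1623/3419).
Both 1623 ≡ 3 and 3419 ≡ 3 (mod 4), so reciprocity gives (1623/3419) = -(3419/1623). Reduce: 3419 ≡ 173 (mod 1623). Now have (173/1623).
173 ≡ 1 (mod 4), so quadratic reciprocity gives (173/1623) = (1623/173). Reduce: 1623 ≡ 66 (mod 173). Now have (66/173).
Factor out 2: 66 = 2·33. Since 173 ≡ 5 (mod 8), (2/173) = -1. Now have -(33/173).
33 ≡ 1 (mod 4), so quadratic reciprocity gives (33/173) = (173/33). Reduce: 173 ≡ 8 (mod 33). Now have -(8/33).
Factor out 2: 8 = 2^3. Since 33 ≡ 1 (mod 8), (2/33) = +1, and (2/33)^3 = +1. Now have -(1/33).
(1/33) = 1. Collecting the sign factors: -1.
(15299/8461) = -1, and 8461 is prime, so 15299 is not a quadratic residue mod 8461.

no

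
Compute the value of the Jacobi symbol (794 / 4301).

1

Factor out 2: 794 = 2·397. Since 4301 ≡ 5 (mod 8), (2 / 4301) = -1. Now have -(397 / 4301).
397 ≡ 1 (mod 4), so quadratic reciprocity gives (397 / 4301) = (4301 / 397). Reduce: 4301 ≡ 331 (mod 397). Now have -(331 / 397).
397 ≡ 1 (mod 4), so quadratic reciprocity gives (331 / 397) = (397 / 331). Reduce: 397 ≡ 66 (mod 331). Now have -(66 / 331).
Factor out 2: 66 = 2·33. Since 331 ≡ 3 (mod 8), (2 / 331) = -1. Now have (33 / 331).
33 ≡ 1 (mod 4), so quadratic reciprocity gives (33 / 331) = (331 / 33). Reduce: 331 ≡ 1 (mod 33). Now have (1 / 33).
(1 / 33) = 1. Collecting the sign factors: 1.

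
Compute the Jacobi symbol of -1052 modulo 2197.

1

Reduce the numerator: -1052 ≡ 1145 (mod 2197), so (-1052/2197) = (1145/2197).
1145 ≡ 1 (mod 4), so quadratic reciprocity gives (1145/2197) = (2197/1145). Reduce: 2197 ≡ 1052 (mod 1145). Now have (1052/1145).
Factor out 2: 1052 = 2^2·263. Since 1145 ≡ 1 (mod 8), (2/1145) = +1, and (2/1145)^2 = +1. Now have (263/1145).
1145 ≡ 1 (mod 4), so quadratic reciprocity gives (263/1145) = (1145/263). Reduce: 1145 ≡ 93 (mod 263). Now have (93/263).
93 ≡ 1 (mod 4), so quadratic reciprocity gives (93/263) = (263/93). Reduce: 263 ≡ 77 (mod 93). Now have (77/93).
77 ≡ 1 (mod 4), so quadratic reciprocity gives (77/93) = (93/77). Reduce: 93 ≡ 16 (mod 77). Now have (16/77).
Factor out 2: 16 = 2^4. Since 77 ≡ 5 (mod 8), (2/77) = -1, and (2/77)^4 = +1. Now have (1/77).
(1/77) = 1. Collecting the sign factors: 1.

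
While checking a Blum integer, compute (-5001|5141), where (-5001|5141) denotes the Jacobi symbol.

(-5001|5141)
  = (5001|5141)    [5141 ≡ 1 mod 4 ⇒ (-1|5141) = +1]
  = (5141|5001)    [QR: 5001 ≡ 1 mod 4, sign kept]
  = (140|5001)    [5141 ≡ 140 mod 5001]
  = (35|5001)    [5001 ≡ 1 mod 8 ⇒ (2|5001)^2 = +1]
  = (5001|35)    [QR: 5001 ≡ 1 mod 4, sign kept]
  = (31|35)    [5001 ≡ 31 mod 35]
  = -(35|31)    [QR: both ≡ 3 mod 4, sign flips]
  = -(4|31)    [35 ≡ 4 mod 31]
  = -(1|31)    [31 ≡ 7 mod 8 ⇒ (2|31)^2 = +1]
  = -1    [(1|31) = 1]

-1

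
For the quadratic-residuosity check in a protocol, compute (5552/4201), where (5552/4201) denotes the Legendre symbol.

Reduce the numerator: 5552 ≡ 1351 (mod 4201), so (5552/4201) = (1351/4201).
4201 ≡ 1 (mod 4), so quadratic reciprocity gives (1351/4201) = (4201/1351). Reduce: 4201 ≡ 148 (mod 1351). Now have (148/1351).
Factor out 2: 148 = 2^2·37. Since 1351 ≡ 7 (mod 8), (2/1351) = +1, and (2/1351)^2 = +1. Now have (37/1351).
37 ≡ 1 (mod 4), so quadratic reciprocity gives (37/1351) = (1351/37). Reduce: 1351 ≡ 19 (mod 37). Now have (19/37).
37 ≡ 1 (mod 4), so quadratic reciprocity gives (19/37) = (37/19). Reduce: 37 ≡ 18 (mod 19). Now have (18/19).
Factor out 2: 18 = 2·9. Since 19 ≡ 3 (mod 8), (2/19) = -1. Now have -(9/19).
9 ≡ 1 (mod 4), so quadratic reciprocity gives (9/19) = (19/9). Reduce: 19 ≡ 1 (mod 9). Now have -(1/9).
(1/9) = 1. Collecting the sign factors: -1.

-1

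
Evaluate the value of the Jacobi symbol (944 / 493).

1

Reduce the numerator: 944 ≡ 451 (mod 493), so (944 / 493) = (451 / 493).
493 ≡ 1 (mod 4), so quadratic reciprocity gives (451 / 493) = (493 / 451). Reduce: 493 ≡ 42 (mod 451). Now have (42 / 451).
Factor out 2: 42 = 2·21. Since 451 ≡ 3 (mod 8), (2 / 451) = -1. Now have -(21 / 451).
21 ≡ 1 (mod 4), so quadratic reciprocity gives (21 / 451) = (451 / 21). Reduce: 451 ≡ 10 (mod 21). Now have -(10 / 21).
Factor out 2: 10 = 2·5. Since 21 ≡ 5 (mod 8), (2 / 21) = -1. Now have (5 / 21).
5 ≡ 1 (mod 4), so quadratic reciprocity gives (5 / 21) = (21 / 5). Reduce: 21 ≡ 1 (mod 5). Now have (1 / 5).
(1 / 5) = 1. Collecting the sign factors: 1.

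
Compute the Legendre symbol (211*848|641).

By multiplicativity, (211·848|641) = (211|641)·(848|641).
First factor (211|641):
641 ≡ 1 (mod 4), so quadratic reciprocity gives (211|641) = (641|211). Reduce: 641 ≡ 8 (mod 211). Now have (8|211).
Factor out 2: 8 = 2^3. Since 211 ≡ 3 (mod 8), (2|211) = -1, and (2|211)^3 = -1. Now have -(1|211).
(1|211) = 1. Collecting the sign factors: -1.
Second factor (848|641):
Reduce the numerator: 848 ≡ 207 (mod 641), so (848|641) = (207|641).
641 ≡ 1 (mod 4), so quadratic reciprocity gives (207|641) = (641|207). Reduce: 641 ≡ 20 (mod 207). Now have (20|207).
Factor out 2: 20 = 2^2·5. Since 207 ≡ 7 (mod 8), (2|207) = +1, and (2|207)^2 = +1. Now have (5|207).
5 ≡ 1 (mod 4), so quadratic reciprocity gives (5|207) = (207|5). Reduce: 207 ≡ 2 (mod 5). Now have (2|5).
Factor out 2: 2 = 2. Since 5 ≡ 5 (mod 8), (2|5) = -1. Now have -(1|5).
(1|5) = 1. Collecting the sign factors: -1.
Product: (-1)·(-1) = 1.

1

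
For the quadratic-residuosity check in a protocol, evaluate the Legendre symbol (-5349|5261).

-1

(-5349|5261)
  = (5349|5261)    [5261 ≡ 1 mod 4 ⇒ (-1|5261) = +1]
  = (88|5261)    [5349 ≡ 88 mod 5261]
  = -(11|5261)    [5261 ≡ 5 mod 8 ⇒ (2|5261)^3 = -1]
  = -(5261|11)    [QR: 5261 ≡ 1 mod 4, sign kept]
  = -(3|11)    [5261 ≡ 3 mod 11]
  = (11|3)    [QR: both ≡ 3 mod 4, sign flips]
  = (2|3)    [11 ≡ 2 mod 3]
  = -(1|3)    [3 ≡ 3 mod 8 ⇒ (2|3) = -1]
  = -1    [(1|3) = 1]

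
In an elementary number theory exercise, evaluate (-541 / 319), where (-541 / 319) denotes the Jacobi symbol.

(-541 / 319)
  = (97 / 319)    [-541 ≡ 97 mod 319]
  = (319 / 97)    [QR: 97 ≡ 1 mod 4, sign kept]
  = (28 / 97)    [319 ≡ 28 mod 97]
  = (7 / 97)    [97 ≡ 1 mod 8 ⇒ (2 / 97)^2 = +1]
  = (97 / 7)    [QR: 97 ≡ 1 mod 4, sign kept]
  = (6 / 7)    [97 ≡ 6 mod 7]
  = (3 / 7)    [7 ≡ 7 mod 8 ⇒ (2 / 7) = +1]
  = -(7 / 3)    [QR: both ≡ 3 mod 4, sign flips]
  = -(1 / 3)    [7 ≡ 1 mod 3]
  = -1    [(1 / 3) = 1]

-1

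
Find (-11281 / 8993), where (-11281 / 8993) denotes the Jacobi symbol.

-1

Reduce the numerator: -11281 ≡ 6705 (mod 8993), so (-11281 / 8993) = (6705 / 8993).
6705 ≡ 1 (mod 4), so quadratic reciprocity gives (6705 / 8993) = (8993 / 6705). Reduce: 8993 ≡ 2288 (mod 6705). Now have (2288 / 6705).
Factor out 2: 2288 = 2^4·143. Since 6705 ≡ 1 (mod 8), (2 / 6705) = +1, and (2 / 6705)^4 = +1. Now have (143 / 6705).
6705 ≡ 1 (mod 4), so quadratic reciprocity gives (143 / 6705) = (6705 / 143). Reduce: 6705 ≡ 127 (mod 143). Now have (127 / 143).
Both 127 ≡ 3 and 143 ≡ 3 (mod 4), so reciprocity gives (127 / 143) = -(143 / 127). Reduce: 143 ≡ 16 (mod 127). Now have -(16 / 127).
Factor out 2: 16 = 2^4. Since 127 ≡ 7 (mod 8), (2 / 127) = +1, and (2 / 127)^4 = +1. Now have -(1 / 127).
(1 / 127) = 1. Collecting the sign factors: -1.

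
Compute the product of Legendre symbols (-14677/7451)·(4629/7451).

1

By multiplicativity, (-14677·4629/7451) = (-14677/7451)·(4629/7451).
First factor (-14677/7451):
(-14677/7451)
  = (225/7451)    [-14677 ≡ 225 mod 7451]
  = (7451/225)    [QR: 225 ≡ 1 mod 4, sign kept]
  = (26/225)    [7451 ≡ 26 mod 225]
  = (13/225)    [225 ≡ 1 mod 8 ⇒ (2/225) = +1]
  = (225/13)    [QR: 13 ≡ 1 mod 4, sign kept]
  = (4/13)    [225 ≡ 4 mod 13]
  = (1/13)    [13 ≡ 5 mod 8 ⇒ (2/13)^2 = +1]
  = 1    [(1/13) = 1]
Second factor (4629/7451):
(4629/7451)
  = (7451/4629)    [QR: 4629 ≡ 1 mod 4, sign kept]
  = (2822/4629)    [7451 ≡ 2822 mod 4629]
  = -(1411/4629)    [4629 ≡ 5 mod 8 ⇒ (2/4629) = -1]
  = -(4629/1411)    [QR: 4629 ≡ 1 mod 4, sign kept]
  = -(396/1411)    [4629 ≡ 396 mod 1411]
  = -(99/1411)    [1411 ≡ 3 mod 8 ⇒ (2/1411)^2 = +1]
  = (1411/99)    [QR: both ≡ 3 mod 4, sign flips]
  = (25/99)    [1411 ≡ 25 mod 99]
  = (99/25)    [QR: 25 ≡ 1 mod 4, sign kept]
  = (24/25)    [99 ≡ 24 mod 25]
  = (3/25)    [25 ≡ 1 mod 8 ⇒ (2/25)^3 = +1]
  = (25/3)    [QR: 25 ≡ 1 mod 4, sign kept]
  = (1/3)    [25 ≡ 1 mod 3]
  = 1    [(1/3) = 1]
Product: (1)·(1) = 1.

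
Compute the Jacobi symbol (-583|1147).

(-583|1147)
  = (564|1147)    [-583 ≡ 564 mod 1147]
  = (141|1147)    [1147 ≡ 3 mod 8 ⇒ (2|1147)^2 = +1]
  = (1147|141)    [QR: 141 ≡ 1 mod 4, sign kept]
  = (19|141)    [1147 ≡ 19 mod 141]
  = (141|19)    [QR: 141 ≡ 1 mod 4, sign kept]
  = (8|19)    [141 ≡ 8 mod 19]
  = -(1|19)    [19 ≡ 3 mod 8 ⇒ (2|19)^3 = -1]
  = -1    [(1|19) = 1]

-1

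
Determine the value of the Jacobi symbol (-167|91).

-1

(-167|91)
  = -(167|91)    [91 ≡ 3 mod 4 ⇒ (-1|91) = -1]
  = -(76|91)    [167 ≡ 76 mod 91]
  = -(19|91)    [91 ≡ 3 mod 8 ⇒ (2|91)^2 = +1]
  = (91|19)    [QR: both ≡ 3 mod 4, sign flips]
  = (15|19)    [91 ≡ 15 mod 19]
  = -(19|15)    [QR: both ≡ 3 mod 4, sign flips]
  = -(4|15)    [19 ≡ 4 mod 15]
  = -(1|15)    [15 ≡ 7 mod 8 ⇒ (2|15)^2 = +1]
  = -1    [(1|15) = 1]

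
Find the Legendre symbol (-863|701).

-1

(-863|701)
  = (539|701)    [-863 ≡ 539 mod 701]
  = (701|539)    [QR: 701 ≡ 1 mod 4, sign kept]
  = (162|539)    [701 ≡ 162 mod 539]
  = -(81|539)    [539 ≡ 3 mod 8 ⇒ (2|539) = -1]
  = -(539|81)    [QR: 81 ≡ 1 mod 4, sign kept]
  = -(53|81)    [539 ≡ 53 mod 81]
  = -(81|53)    [QR: 53 ≡ 1 mod 4, sign kept]
  = -(28|53)    [81 ≡ 28 mod 53]
  = -(7|53)    [53 ≡ 5 mod 8 ⇒ (2|53)^2 = +1]
  = -(53|7)    [QR: 53 ≡ 1 mod 4, sign kept]
  = -(4|7)    [53 ≡ 4 mod 7]
  = -(1|7)    [7 ≡ 7 mod 8 ⇒ (2|7)^2 = +1]
  = -1    [(1|7) = 1]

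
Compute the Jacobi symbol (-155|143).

(-155|143)
  = (131|143)    [-155 ≡ 131 mod 143]
  = -(143|131)    [QR: both ≡ 3 mod 4, sign flips]
  = -(12|131)    [143 ≡ 12 mod 131]
  = -(3|131)    [131 ≡ 3 mod 8 ⇒ (2|131)^2 = +1]
  = (131|3)    [QR: both ≡ 3 mod 4, sign flips]
  = (2|3)    [131 ≡ 2 mod 3]
  = -(1|3)    [3 ≡ 3 mod 8 ⇒ (2|3) = -1]
  = -1    [(1|3) = 1]

-1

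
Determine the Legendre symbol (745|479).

-1

Reduce the numerator: 745 ≡ 266 (mod 479), so (745|479) = (266|479).
Factor out 2: 266 = 2·133. Since 479 ≡ 7 (mod 8), (2|479) = +1. Now have (133|479).
133 ≡ 1 (mod 4), so quadratic reciprocity gives (133|479) = (479|133). Reduce: 479 ≡ 80 (mod 133). Now have (80|133).
Factor out 2: 80 = 2^4·5. Since 133 ≡ 5 (mod 8), (2|133) = -1, and (2|133)^4 = +1. Now have (5|133).
5 ≡ 1 (mod 4), so quadratic reciprocity gives (5|133) = (133|5). Reduce: 133 ≡ 3 (mod 5). Now have (3|5).
5 ≡ 1 (mod 4), so quadratic reciprocity gives (3|5) = (5|3). Reduce: 5 ≡ 2 (mod 3). Now have (2|3).
Factor out 2: 2 = 2. Since 3 ≡ 3 (mod 8), (2|3) = -1. Now have -(1|3).
(1|3) = 1. Collecting the sign factors: -1.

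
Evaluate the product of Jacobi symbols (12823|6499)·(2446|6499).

By multiplicativity, (12823·2446|6499) = (12823|6499)·(2446|6499).
First factor (12823|6499):
(12823|6499)
  = (6324|6499)    [12823 ≡ 6324 mod 6499]
  = (1581|6499)    [6499 ≡ 3 mod 8 ⇒ (2|6499)^2 = +1]
  = (6499|1581)    [QR: 1581 ≡ 1 mod 4, sign kept]
  = (175|1581)    [6499 ≡ 175 mod 1581]
  = (1581|175)    [QR: 1581 ≡ 1 mod 4, sign kept]
  = (6|175)    [1581 ≡ 6 mod 175]
  = (3|175)    [175 ≡ 7 mod 8 ⇒ (2|175) = +1]
  = -(175|3)    [QR: both ≡ 3 mod 4, sign flips]
  = -(1|3)    [175 ≡ 1 mod 3]
  = -1    [(1|3) = 1]
Second factor (2446|6499):
(2446|6499)
  = -(1223|6499)    [6499 ≡ 3 mod 8 ⇒ (2|6499) = -1]
  = (6499|1223)    [QR: both ≡ 3 mod 4, sign flips]
  = (384|1223)    [6499 ≡ 384 mod 1223]
  = (3|1223)    [1223 ≡ 7 mod 8 ⇒ (2|1223)^7 = +1]
  = -(1223|3)    [QR: both ≡ 3 mod 4, sign flips]
  = -(2|3)    [1223 ≡ 2 mod 3]
  = (1|3)    [3 ≡ 3 mod 8 ⇒ (2|3) = -1]
  = 1    [(1|3) = 1]
Product: (-1)·(1) = -1.

-1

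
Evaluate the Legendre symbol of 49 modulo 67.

(49 / 67)
  = (67 / 49)    [QR: 49 ≡ 1 mod 4, sign kept]
  = (18 / 49)    [67 ≡ 18 mod 49]
  = (9 / 49)    [49 ≡ 1 mod 8 ⇒ (2 / 49) = +1]
  = (49 / 9)    [QR: 9 ≡ 1 mod 4, sign kept]
  = (4 / 9)    [49 ≡ 4 mod 9]
  = (1 / 9)    [9 ≡ 1 mod 8 ⇒ (2 / 9)^2 = +1]
  = 1    [(1 / 9) = 1]

1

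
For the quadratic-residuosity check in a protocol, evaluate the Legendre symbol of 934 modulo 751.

Reduce the numerator: 934 ≡ 183 (mod 751), so (934 / 751) = (183 / 751).
Both 183 ≡ 3 and 751 ≡ 3 (mod 4), so reciprocity gives (183 / 751) = -(751 / 183). Reduce: 751 ≡ 19 (mod 183). Now have -(19 / 183).
Both 19 ≡ 3 and 183 ≡ 3 (mod 4), so reciprocity gives (19 / 183) = -(183 / 19). Reduce: 183 ≡ 12 (mod 19). Now have (12 / 19).
Factor out 2: 12 = 2^2·3. Since 19 ≡ 3 (mod 8), (2 / 19) = -1, and (2 / 19)^2 = +1. Now have (3 / 19).
Both 3 ≡ 3 and 19 ≡ 3 (mod 4), so reciprocity gives (3 / 19) = -(19 / 3). Reduce: 19 ≡ 1 (mod 3). Now have -(1 / 3).
(1 / 3) = 1. Collecting the sign factors: -1.

-1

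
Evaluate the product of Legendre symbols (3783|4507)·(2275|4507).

By multiplicativity, (3783·2275|4507) = (3783|4507)·(2275|4507).
First factor (3783|4507):
(3783|4507)
  = -(4507|3783)    [QR: both ≡ 3 mod 4, sign flips]
  = -(724|3783)    [4507 ≡ 724 mod 3783]
  = -(181|3783)    [3783 ≡ 7 mod 8 ⇒ (2|3783)^2 = +1]
  = -(3783|181)    [QR: 181 ≡ 1 mod 4, sign kept]
  = -(163|181)    [3783 ≡ 163 mod 181]
  = -(181|163)    [QR: 181 ≡ 1 mod 4, sign kept]
  = -(18|163)    [181 ≡ 18 mod 163]
  = (9|163)    [163 ≡ 3 mod 8 ⇒ (2|163) = -1]
  = (163|9)    [QR: 9 ≡ 1 mod 4, sign kept]
  = (1|9)    [163 ≡ 1 mod 9]
  = 1    [(1|9) = 1]
Second factor (2275|4507):
(2275|4507)
  = -(4507|2275)    [QR: both ≡ 3 mod 4, sign flips]
  = -(2232|2275)    [4507 ≡ 2232 mod 2275]
  = (279|2275)    [2275 ≡ 3 mod 8 ⇒ (2|2275)^3 = -1]
  = -(2275|279)    [QR: both ≡ 3 mod 4, sign flips]
  = -(43|279)    [2275 ≡ 43 mod 279]
  = (279|43)    [QR: both ≡ 3 mod 4, sign flips]
  = (21|43)    [279 ≡ 21 mod 43]
  = (43|21)    [QR: 21 ≡ 1 mod 4, sign kept]
  = (1|21)    [43 ≡ 1 mod 21]
  = 1    [(1|21) = 1]
Product: (1)·(1) = 1.

1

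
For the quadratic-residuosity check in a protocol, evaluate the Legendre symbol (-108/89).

-1

(-108/89)
  = (70/89)    [-108 ≡ 70 mod 89]
  = (35/89)    [89 ≡ 1 mod 8 ⇒ (2/89) = +1]
  = (89/35)    [QR: 89 ≡ 1 mod 4, sign kept]
  = (19/35)    [89 ≡ 19 mod 35]
  = -(35/19)    [QR: both ≡ 3 mod 4, sign flips]
  = -(16/19)    [35 ≡ 16 mod 19]
  = -(1/19)    [19 ≡ 3 mod 8 ⇒ (2/19)^4 = +1]
  = -1    [(1/19) = 1]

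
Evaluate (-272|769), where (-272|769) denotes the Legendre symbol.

(-272|769)
  = (272|769)    [769 ≡ 1 mod 4 ⇒ (-1|769) = +1]
  = (17|769)    [769 ≡ 1 mod 8 ⇒ (2|769)^4 = +1]
  = (769|17)    [QR: 17 ≡ 1 mod 4, sign kept]
  = (4|17)    [769 ≡ 4 mod 17]
  = (1|17)    [17 ≡ 1 mod 8 ⇒ (2|17)^2 = +1]
  = 1    [(1|17) = 1]

1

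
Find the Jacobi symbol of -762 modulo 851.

1

Reduce the numerator: -762 ≡ 89 (mod 851), so (-762/851) = (89/851).
89 ≡ 1 (mod 4), so quadratic reciprocity gives (89/851) = (851/89). Reduce: 851 ≡ 50 (mod 89). Now have (50/89).
Factor out 2: 50 = 2·25. Since 89 ≡ 1 (mod 8), (2/89) = +1. Now have (25/89).
25 ≡ 1 (mod 4), so quadratic reciprocity gives (25/89) = (89/25). Reduce: 89 ≡ 14 (mod 25). Now have (14/25).
Factor out 2: 14 = 2·7. Since 25 ≡ 1 (mod 8), (2/25) = +1. Now have (7/25).
25 ≡ 1 (mod 4), so quadratic reciprocity gives (7/25) = (25/7). Reduce: 25 ≡ 4 (mod 7). Now have (4/7).
Factor out 2: 4 = 2^2. Since 7 ≡ 7 (mod 8), (2/7) = +1, and (2/7)^2 = +1. Now have (1/7).
(1/7) = 1. Collecting the sign factors: 1.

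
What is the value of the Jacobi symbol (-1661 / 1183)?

(-1661 / 1183)
  = (705 / 1183)    [-1661 ≡ 705 mod 1183]
  = (1183 / 705)    [QR: 705 ≡ 1 mod 4, sign kept]
  = (478 / 705)    [1183 ≡ 478 mod 705]
  = (239 / 705)    [705 ≡ 1 mod 8 ⇒ (2 / 705) = +1]
  = (705 / 239)    [QR: 705 ≡ 1 mod 4, sign kept]
  = (227 / 239)    [705 ≡ 227 mod 239]
  = -(239 / 227)    [QR: both ≡ 3 mod 4, sign flips]
  = -(12 / 227)    [239 ≡ 12 mod 227]
  = -(3 / 227)    [227 ≡ 3 mod 8 ⇒ (2 / 227)^2 = +1]
  = (227 / 3)    [QR: both ≡ 3 mod 4, sign flips]
  = (2 / 3)    [227 ≡ 2 mod 3]
  = -(1 / 3)    [3 ≡ 3 mod 8 ⇒ (2 / 3) = -1]
  = -1    [(1 / 3) = 1]

-1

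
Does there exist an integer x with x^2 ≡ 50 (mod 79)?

(50|79)
  = (25|79)    [79 ≡ 7 mod 8 ⇒ (2|79) = +1]
  = (79|25)    [QR: 25 ≡ 1 mod 4, sign kept]
  = (4|25)    [79 ≡ 4 mod 25]
  = (1|25)    [25 ≡ 1 mod 8 ⇒ (2|25)^2 = +1]
  = 1    [(1|25) = 1]
(50|79) = 1, and 79 is prime, so 50 is a quadratic residue mod 79.

yes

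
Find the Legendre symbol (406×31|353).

1

By multiplicativity, (406·31|353) = (406|353)·(31|353).
First factor (406|353):
(406|353)
  = (53|353)    [406 ≡ 53 mod 353]
  = (353|53)    [QR: 53 ≡ 1 mod 4, sign kept]
  = (35|53)    [353 ≡ 35 mod 53]
  = (53|35)    [QR: 53 ≡ 1 mod 4, sign kept]
  = (18|35)    [53 ≡ 18 mod 35]
  = -(9|35)    [35 ≡ 3 mod 8 ⇒ (2|35) = -1]
  = -(35|9)    [QR: 9 ≡ 1 mod 4, sign kept]
  = -(8|9)    [35 ≡ 8 mod 9]
  = -(1|9)    [9 ≡ 1 mod 8 ⇒ (2|9)^3 = +1]
  = -1    [(1|9) = 1]
Second factor (31|353):
(31|353)
  = (353|31)    [QR: 353 ≡ 1 mod 4, sign kept]
  = (12|31)    [353 ≡ 12 mod 31]
  = (3|31)    [31 ≡ 7 mod 8 ⇒ (2|31)^2 = +1]
  = -(31|3)    [QR: both ≡ 3 mod 4, sign flips]
  = -(1|3)    [31 ≡ 1 mod 3]
  = -1    [(1|3) = 1]
Product: (-1)·(-1) = 1.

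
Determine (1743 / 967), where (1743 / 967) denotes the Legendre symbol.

(1743 / 967)
  = (776 / 967)    [1743 ≡ 776 mod 967]
  = (97 / 967)    [967 ≡ 7 mod 8 ⇒ (2 / 967)^3 = +1]
  = (967 / 97)    [QR: 97 ≡ 1 mod 4, sign kept]
  = (94 / 97)    [967 ≡ 94 mod 97]
  = (47 / 97)    [97 ≡ 1 mod 8 ⇒ (2 / 97) = +1]
  = (97 / 47)    [QR: 97 ≡ 1 mod 4, sign kept]
  = (3 / 47)    [97 ≡ 3 mod 47]
  = -(47 / 3)    [QR: both ≡ 3 mod 4, sign flips]
  = -(2 / 3)    [47 ≡ 2 mod 3]
  = (1 / 3)    [3 ≡ 3 mod 8 ⇒ (2 / 3) = -1]
  = 1    [(1 / 3) = 1]

1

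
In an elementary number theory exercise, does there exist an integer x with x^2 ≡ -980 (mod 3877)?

Pull out -1: (-980/3877) = (-1/3877)·(980/3877). Since 3877 ≡ 1 (mod 4), (-1/3877) = +1. Now have (980/3877).
Factor out 2: 980 = 2^2·245. Since 3877 ≡ 5 (mod 8), (2/3877) = -1, and (2/3877)^2 = +1. Now have (245/3877).
245 ≡ 1 (mod 4), so quadratic reciprocity gives (245/3877) = (3877/245). Reduce: 3877 ≡ 202 (mod 245). Now have (202/245).
Factor out 2: 202 = 2·101. Since 245 ≡ 5 (mod 8), (2/245) = -1. Now have -(101/245).
101 ≡ 1 (mod 4), so quadratic reciprocity gives (101/245) = (245/101). Reduce: 245 ≡ 43 (mod 101). Now have -(43/101).
101 ≡ 1 (mod 4), so quadratic reciprocity gives (43/101) = (101/43). Reduce: 101 ≡ 15 (mod 43). Now have -(15/43).
Both 15 ≡ 3 and 43 ≡ 3 (mod 4), so reciprocity gives (15/43) = -(43/15). Reduce: 43 ≡ 13 (mod 15). Now have (13/15).
13 ≡ 1 (mod 4), so quadratic reciprocity gives (13/15) = (15/13). Reduce: 15 ≡ 2 (mod 13). Now have (2/13).
Factor out 2: 2 = 2. Since 13 ≡ 5 (mod 8), (2/13) = -1. Now have -(1/13).
(1/13) = 1. Collecting the sign factors: -1.
(-980/3877) = -1, and 3877 is prime, so -980 is not a quadratic residue mod 3877.

no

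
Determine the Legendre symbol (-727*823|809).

By multiplicativity, (-727·823|809) = (-727|809)·(823|809).
First factor (-727|809):
Reduce the numerator: -727 ≡ 82 (mod 809), so (-727|809) = (82|809).
Factor out 2: 82 = 2·41. Since 809 ≡ 1 (mod 8), (2|809) = +1. Now have (41|809).
41 ≡ 1 (mod 4), so quadratic reciprocity gives (41|809) = (809|41). Reduce: 809 ≡ 30 (mod 41). Now have (30|41).
Factor out 2: 30 = 2·15. Since 41 ≡ 1 (mod 8), (2|41) = +1. Now have (15|41).
41 ≡ 1 (mod 4), so quadratic reciprocity gives (15|41) = (41|15). Reduce: 41 ≡ 11 (mod 15). Now have (11|15).
Both 11 ≡ 3 and 15 ≡ 3 (mod 4), so reciprocity gives (11|15) = -(15|11). Reduce: 15 ≡ 4 (mod 11). Now have -(4|11).
Factor out 2: 4 = 2^2. Since 11 ≡ 3 (mod 8), (2|11) = -1, and (2|11)^2 = +1. Now have -(1|11).
(1|11) = 1. Collecting the sign factors: -1.
Second factor (823|809):
Reduce the numerator: 823 ≡ 14 (mod 809), so (823|809) = (14|809).
Factor out 2: 14 = 2·7. Since 809 ≡ 1 (mod 8), (2|809) = +1. Now have (7|809).
809 ≡ 1 (mod 4), so quadratic reciprocity gives (7|809) = (809|7). Reduce: 809 ≡ 4 (mod 7). Now have (4|7).
Factor out 2: 4 = 2^2. Since 7 ≡ 7 (mod 8), (2|7) = +1, and (2|7)^2 = +1. Now have (1|7).
(1|7) = 1. Collecting the sign factors: 1.
Product: (-1)·(1) = -1.

-1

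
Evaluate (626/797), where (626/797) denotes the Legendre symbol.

(626/797)
  = -(313/797)    [797 ≡ 5 mod 8 ⇒ (2/797) = -1]
  = -(797/313)    [QR: 313 ≡ 1 mod 4, sign kept]
  = -(171/313)    [797 ≡ 171 mod 313]
  = -(313/171)    [QR: 313 ≡ 1 mod 4, sign kept]
  = -(142/171)    [313 ≡ 142 mod 171]
  = (71/171)    [171 ≡ 3 mod 8 ⇒ (2/171) = -1]
  = -(171/71)    [QR: both ≡ 3 mod 4, sign flips]
  = -(29/71)    [171 ≡ 29 mod 71]
  = -(71/29)    [QR: 29 ≡ 1 mod 4, sign kept]
  = -(13/29)    [71 ≡ 13 mod 29]
  = -(29/13)    [QR: 13 ≡ 1 mod 4, sign kept]
  = -(3/13)    [29 ≡ 3 mod 13]
  = -(13/3)    [QR: 13 ≡ 1 mod 4, sign kept]
  = -(1/3)    [13 ≡ 1 mod 3]
  = -1    [(1/3) = 1]

-1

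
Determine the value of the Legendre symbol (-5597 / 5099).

-1

(-5597 / 5099)
  = (4601 / 5099)    [-5597 ≡ 4601 mod 5099]
  = (5099 / 4601)    [QR: 4601 ≡ 1 mod 4, sign kept]
  = (498 / 4601)    [5099 ≡ 498 mod 4601]
  = (249 / 4601)    [4601 ≡ 1 mod 8 ⇒ (2 / 4601) = +1]
  = (4601 / 249)    [QR: 249 ≡ 1 mod 4, sign kept]
  = (119 / 249)    [4601 ≡ 119 mod 249]
  = (249 / 119)    [QR: 249 ≡ 1 mod 4, sign kept]
  = (11 / 119)    [249 ≡ 11 mod 119]
  = -(119 / 11)    [QR: both ≡ 3 mod 4, sign flips]
  = -(9 / 11)    [119 ≡ 9 mod 11]
  = -(11 / 9)    [QR: 9 ≡ 1 mod 4, sign kept]
  = -(2 / 9)    [11 ≡ 2 mod 9]
  = -(1 / 9)    [9 ≡ 1 mod 8 ⇒ (2 / 9) = +1]
  = -1    [(1 / 9) = 1]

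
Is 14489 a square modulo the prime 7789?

Reduce the numerator: 14489 ≡ 6700 (mod 7789), so (14489/7789) = (6700/7789).
Factor out 2: 6700 = 2^2·1675. Since 7789 ≡ 5 (mod 8), (2/7789) = -1, and (2/7789)^2 = +1. Now have (1675/7789).
7789 ≡ 1 (mod 4), so quadratic reciprocity gives (1675/7789) = (7789/1675). Reduce: 7789 ≡ 1089 (mod 1675). Now have (1089/1675).
1089 ≡ 1 (mod 4), so quadratic reciprocity gives (1089/1675) = (1675/1089). Reduce: 1675 ≡ 586 (mod 1089). Now have (586/1089).
Factor out 2: 586 = 2·293. Since 1089 ≡ 1 (mod 8), (2/1089) = +1. Now have (293/1089).
293 ≡ 1 (mod 4), so quadratic reciprocity gives (293/1089) = (1089/293). Reduce: 1089 ≡ 210 (mod 293). Now have (210/293).
Factor out 2: 210 = 2·105. Since 293 ≡ 5 (mod 8), (2/293) = -1. Now have -(105/293).
105 ≡ 1 (mod 4), so quadratic reciprocity gives (105/293) = (293/105). Reduce: 293 ≡ 83 (mod 105). Now have -(83/105).
105 ≡ 1 (mod 4), so quadratic reciprocity gives (83/105) = (105/83). Reduce: 105 ≡ 22 (mod 83). Now have -(22/83).
Factor out 2: 22 = 2·11. Since 83 ≡ 3 (mod 8), (2/83) = -1. Now have (11/83).
Both 11 ≡ 3 and 83 ≡ 3 (mod 4), so reciprocity gives (11/83) = -(83/11). Reduce: 83 ≡ 6 (mod 11). Now have -(6/11).
Factor out 2: 6 = 2·3. Since 11 ≡ 3 (mod 8), (2/11) = -1. Now have (3/11).
Both 3 ≡ 3 and 11 ≡ 3 (mod 4), so reciprocity gives (3/11) = -(11/3). Reduce: 11 ≡ 2 (mod 3). Now have -(2/3).
Factor out 2: 2 = 2. Since 3 ≡ 3 (mod 8), (2/3) = -1. Now have (1/3).
(1/3) = 1. Collecting the sign factors: 1.
The Legendre symbol is 1, so x^2 ≡ 14489 (mod 7789) has solution.

yes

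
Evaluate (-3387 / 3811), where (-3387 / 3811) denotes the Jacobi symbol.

1

Pull out -1: (-3387 / 3811) = (-1 / 3811)·(3387 / 3811). Since 3811 ≡ 3 (mod 4), (-1 / 3811) = -1. Now have -(3387 / 3811).
Both 3387 ≡ 3 and 3811 ≡ 3 (mod 4), so reciprocity gives (3387 / 3811) = -(3811 / 3387). Reduce: 3811 ≡ 424 (mod 3387). Now have (424 / 3387).
Factor out 2: 424 = 2^3·53. Since 3387 ≡ 3 (mod 8), (2 / 3387) = -1, and (2 / 3387)^3 = -1. Now have -(53 / 3387).
53 ≡ 1 (mod 4), so quadratic reciprocity gives (53 / 3387) = (3387 / 53). Reduce: 3387 ≡ 48 (mod 53). Now have -(48 / 53).
Factor out 2: 48 = 2^4·3. Since 53 ≡ 5 (mod 8), (2 / 53) = -1, and (2 / 53)^4 = +1. Now have -(3 / 53).
53 ≡ 1 (mod 4), so quadratic reciprocity gives (3 / 53) = (53 / 3). Reduce: 53 ≡ 2 (mod 3). Now have -(2 / 3).
Factor out 2: 2 = 2. Since 3 ≡ 3 (mod 8), (2 / 3) = -1. Now have (1 / 3).
(1 / 3) = 1. Collecting the sign factors: 1.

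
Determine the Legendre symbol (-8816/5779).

Reduce the numerator: -8816 ≡ 2742 (mod 5779), so (-8816/5779) = (2742/5779).
Factor out 2: 2742 = 2·1371. Since 5779 ≡ 3 (mod 8), (2/5779) = -1. Now have -(1371/5779).
Both 1371 ≡ 3 and 5779 ≡ 3 (mod 4), so reciprocity gives (1371/5779) = -(5779/1371). Reduce: 5779 ≡ 295 (mod 1371). Now have (295/1371).
Both 295 ≡ 3 and 1371 ≡ 3 (mod 4), so reciprocity gives (295/1371) = -(1371/295). Reduce: 1371 ≡ 191 (mod 295). Now have -(191/295).
Both 191 ≡ 3 and 295 ≡ 3 (mod 4), so reciprocity gives (191/295) = -(295/191). Reduce: 295 ≡ 104 (mod 191). Now have (104/191).
Factor out 2: 104 = 2^3·13. Since 191 ≡ 7 (mod 8), (2/191) = +1, and (2/191)^3 = +1. Now have (13/191).
13 ≡ 1 (mod 4), so quadratic reciprocity gives (13/191) = (191/13). Reduce: 191 ≡ 9 (mod 13). Now have (9/13).
9 ≡ 1 (mod 4), so quadratic reciprocity gives (9/13) = (13/9). Reduce: 13 ≡ 4 (mod 9). Now have (4/9).
Factor out 2: 4 = 2^2. Since 9 ≡ 1 (mod 8), (2/9) = +1, and (2/9)^2 = +1. Now have (1/9).
(1/9) = 1. Collecting the sign factors: 1.

1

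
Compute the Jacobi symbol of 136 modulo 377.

-1

(136/377)
  = (17/377)    [377 ≡ 1 mod 8 ⇒ (2/377)^3 = +1]
  = (377/17)    [QR: 17 ≡ 1 mod 4, sign kept]
  = (3/17)    [377 ≡ 3 mod 17]
  = (17/3)    [QR: 17 ≡ 1 mod 4, sign kept]
  = (2/3)    [17 ≡ 2 mod 3]
  = -(1/3)    [3 ≡ 3 mod 8 ⇒ (2/3) = -1]
  = -1    [(1/3) = 1]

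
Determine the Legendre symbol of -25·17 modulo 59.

-1

By multiplicativity, (-25·17/59) = (-25/59)·(17/59).
First factor (-25/59):
(-25/59)
  = (34/59)    [-25 ≡ 34 mod 59]
  = -(17/59)    [59 ≡ 3 mod 8 ⇒ (2/59) = -1]
  = -(59/17)    [QR: 17 ≡ 1 mod 4, sign kept]
  = -(8/17)    [59 ≡ 8 mod 17]
  = -(1/17)    [17 ≡ 1 mod 8 ⇒ (2/17)^3 = +1]
  = -1    [(1/17) = 1]
Second factor (17/59):
(17/59)
  = (59/17)    [QR: 17 ≡ 1 mod 4, sign kept]
  = (8/17)    [59 ≡ 8 mod 17]
  = (1/17)    [17 ≡ 1 mod 8 ⇒ (2/17)^3 = +1]
  = 1    [(1/17) = 1]
Product: (-1)·(1) = -1.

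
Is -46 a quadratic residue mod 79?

no

(-46/79)
  = -(46/79)    [79 ≡ 3 mod 4 ⇒ (-1/79) = -1]
  = -(23/79)    [79 ≡ 7 mod 8 ⇒ (2/79) = +1]
  = (79/23)    [QR: both ≡ 3 mod 4, sign flips]
  = (10/23)    [79 ≡ 10 mod 23]
  = (5/23)    [23 ≡ 7 mod 8 ⇒ (2/23) = +1]
  = (23/5)    [QR: 5 ≡ 1 mod 4, sign kept]
  = (3/5)    [23 ≡ 3 mod 5]
  = (5/3)    [QR: 5 ≡ 1 mod 4, sign kept]
  = (2/3)    [5 ≡ 2 mod 3]
  = -(1/3)    [3 ≡ 3 mod 8 ⇒ (2/3) = -1]
  = -1    [(1/3) = 1]
The Legendre symbol is -1, so x^2 ≡ -46 (mod 79) has no solution.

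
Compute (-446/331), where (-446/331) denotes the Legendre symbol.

1

(-446/331)
  = (216/331)    [-446 ≡ 216 mod 331]
  = -(27/331)    [331 ≡ 3 mod 8 ⇒ (2/331)^3 = -1]
  = (331/27)    [QR: both ≡ 3 mod 4, sign flips]
  = (7/27)    [331 ≡ 7 mod 27]
  = -(27/7)    [QR: both ≡ 3 mod 4, sign flips]
  = -(6/7)    [27 ≡ 6 mod 7]
  = -(3/7)    [7 ≡ 7 mod 8 ⇒ (2/7) = +1]
  = (7/3)    [QR: both ≡ 3 mod 4, sign flips]
  = (1/3)    [7 ≡ 1 mod 3]
  = 1    [(1/3) = 1]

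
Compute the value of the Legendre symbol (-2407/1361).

(-2407/1361)
  = (2407/1361)    [1361 ≡ 1 mod 4 ⇒ (-1/1361) = +1]
  = (1046/1361)    [2407 ≡ 1046 mod 1361]
  = (523/1361)    [1361 ≡ 1 mod 8 ⇒ (2/1361) = +1]
  = (1361/523)    [QR: 1361 ≡ 1 mod 4, sign kept]
  = (315/523)    [1361 ≡ 315 mod 523]
  = -(523/315)    [QR: both ≡ 3 mod 4, sign flips]
  = -(208/315)    [523 ≡ 208 mod 315]
  = -(13/315)    [315 ≡ 3 mod 8 ⇒ (2/315)^4 = +1]
  = -(315/13)    [QR: 13 ≡ 1 mod 4, sign kept]
  = -(3/13)    [315 ≡ 3 mod 13]
  = -(13/3)    [QR: 13 ≡ 1 mod 4, sign kept]
  = -(1/3)    [13 ≡ 1 mod 3]
  = -1    [(1/3) = 1]

-1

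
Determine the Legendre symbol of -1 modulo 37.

(-1|37)
  = (36|37)    [-1 ≡ 36 mod 37]
  = (9|37)    [37 ≡ 5 mod 8 ⇒ (2|37)^2 = +1]
  = (37|9)    [QR: 9 ≡ 1 mod 4, sign kept]
  = (1|9)    [37 ≡ 1 mod 9]
  = 1    [(1|9) = 1]

1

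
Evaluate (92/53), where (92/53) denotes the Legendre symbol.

-1

(92/53)
  = (39/53)    [92 ≡ 39 mod 53]
  = (53/39)    [QR: 53 ≡ 1 mod 4, sign kept]
  = (14/39)    [53 ≡ 14 mod 39]
  = (7/39)    [39 ≡ 7 mod 8 ⇒ (2/39) = +1]
  = -(39/7)    [QR: both ≡ 3 mod 4, sign flips]
  = -(4/7)    [39 ≡ 4 mod 7]
  = -(1/7)    [7 ≡ 7 mod 8 ⇒ (2/7)^2 = +1]
  = -1    [(1/7) = 1]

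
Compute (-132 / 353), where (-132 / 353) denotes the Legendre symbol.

(-132 / 353)
  = (221 / 353)    [-132 ≡ 221 mod 353]
  = (353 / 221)    [QR: 221 ≡ 1 mod 4, sign kept]
  = (132 / 221)    [353 ≡ 132 mod 221]
  = (33 / 221)    [221 ≡ 5 mod 8 ⇒ (2 / 221)^2 = +1]
  = (221 / 33)    [QR: 33 ≡ 1 mod 4, sign kept]
  = (23 / 33)    [221 ≡ 23 mod 33]
  = (33 / 23)    [QR: 33 ≡ 1 mod 4, sign kept]
  = (10 / 23)    [33 ≡ 10 mod 23]
  = (5 / 23)    [23 ≡ 7 mod 8 ⇒ (2 / 23) = +1]
  = (23 / 5)    [QR: 5 ≡ 1 mod 4, sign kept]
  = (3 / 5)    [23 ≡ 3 mod 5]
  = (5 / 3)    [QR: 5 ≡ 1 mod 4, sign kept]
  = (2 / 3)    [5 ≡ 2 mod 3]
  = -(1 / 3)    [3 ≡ 3 mod 8 ⇒ (2 / 3) = -1]
  = -1    [(1 / 3) = 1]

-1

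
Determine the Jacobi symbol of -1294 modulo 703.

1

Pull out -1: (-1294/703) = (-1/703)·(1294/703). Since 703 ≡ 3 (mod 4), (-1/703) = -1. Now have -(1294/703).
Reduce the numerator: 1294 ≡ 591 (mod 703), so (1294/703) = (591/703).
Both 591 ≡ 3 and 703 ≡ 3 (mod 4), so reciprocity gives (591/703) = -(703/591). Reduce: 703 ≡ 112 (mod 591). Now have (112/591).
Factor out 2: 112 = 2^4·7. Since 591 ≡ 7 (mod 8), (2/591) = +1, and (2/591)^4 = +1. Now have (7/591).
Both 7 ≡ 3 and 591 ≡ 3 (mod 4), so reciprocity gives (7/591) = -(591/7). Reduce: 591 ≡ 3 (mod 7). Now have -(3/7).
Both 3 ≡ 3 and 7 ≡ 3 (mod 4), so reciprocity gives (3/7) = -(7/3). Reduce: 7 ≡ 1 (mod 3). Now have (1/3).
(1/3) = 1. Collecting the sign factors: 1.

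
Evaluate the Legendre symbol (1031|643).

1

Reduce the numerator: 1031 ≡ 388 (mod 643), so (1031|643) = (388|643).
Factor out 2: 388 = 2^2·97. Since 643 ≡ 3 (mod 8), (2|643) = -1, and (2|643)^2 = +1. Now have (97|643).
97 ≡ 1 (mod 4), so quadratic reciprocity gives (97|643) = (643|97). Reduce: 643 ≡ 61 (mod 97). Now have (61|97).
61 ≡ 1 (mod 4), so quadratic reciprocity gives (61|97) = (97|61). Reduce: 97 ≡ 36 (mod 61). Now have (36|61).
Factor out 2: 36 = 2^2·9. Since 61 ≡ 5 (mod 8), (2|61) = -1, and (2|61)^2 = +1. Now have (9|61).
9 ≡ 1 (mod 4), so quadratic reciprocity gives (9|61) = (61|9). Reduce: 61 ≡ 7 (mod 9). Now have (7|9).
9 ≡ 1 (mod 4), so quadratic reciprocity gives (7|9) = (9|7). Reduce: 9 ≡ 2 (mod 7). Now have (2|7).
Factor out 2: 2 = 2. Since 7 ≡ 7 (mod 8), (2|7) = +1. Now have (1|7).
(1|7) = 1. Collecting the sign factors: 1.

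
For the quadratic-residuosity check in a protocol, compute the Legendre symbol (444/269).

-1

Reduce the numerator: 444 ≡ 175 (mod 269), so (444/269) = (175/269).
269 ≡ 1 (mod 4), so quadratic reciprocity gives (175/269) = (269/175). Reduce: 269 ≡ 94 (mod 175). Now have (94/175).
Factor out 2: 94 = 2·47. Since 175 ≡ 7 (mod 8), (2/175) = +1. Now have (47/175).
Both 47 ≡ 3 and 175 ≡ 3 (mod 4), so reciprocity gives (47/175) = -(175/47). Reduce: 175 ≡ 34 (mod 47). Now have -(34/47).
Factor out 2: 34 = 2·17. Since 47 ≡ 7 (mod 8), (2/47) = +1. Now have -(17/47).
17 ≡ 1 (mod 4), so quadratic reciprocity gives (17/47) = (47/17). Reduce: 47 ≡ 13 (mod 17). Now have -(13/17).
13 ≡ 1 (mod 4), so quadratic reciprocity gives (13/17) = (17/13). Reduce: 17 ≡ 4 (mod 13). Now have -(4/13).
Factor out 2: 4 = 2^2. Since 13 ≡ 5 (mod 8), (2/13) = -1, and (2/13)^2 = +1. Now have -(1/13).
(1/13) = 1. Collecting the sign factors: -1.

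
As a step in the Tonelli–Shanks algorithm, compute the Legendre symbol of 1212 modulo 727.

-1

Reduce the numerator: 1212 ≡ 485 (mod 727), so (1212 / 727) = (485 / 727).
485 ≡ 1 (mod 4), so quadratic reciprocity gives (485 / 727) = (727 / 485). Reduce: 727 ≡ 242 (mod 485). Now have (242 / 485).
Factor out 2: 242 = 2·121. Since 485 ≡ 5 (mod 8), (2 / 485) = -1. Now have -(121 / 485).
121 ≡ 1 (mod 4), so quadratic reciprocity gives (121 / 485) = (485 / 121). Reduce: 485 ≡ 1 (mod 121). Now have -(1 / 121).
(1 / 121) = 1. Collecting the sign factors: -1.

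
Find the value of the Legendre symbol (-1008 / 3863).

(-1008 / 3863)
  = (2855 / 3863)    [-1008 ≡ 2855 mod 3863]
  = -(3863 / 2855)    [QR: both ≡ 3 mod 4, sign flips]
  = -(1008 / 2855)    [3863 ≡ 1008 mod 2855]
  = -(63 / 2855)    [2855 ≡ 7 mod 8 ⇒ (2 / 2855)^4 = +1]
  = (2855 / 63)    [QR: both ≡ 3 mod 4, sign flips]
  = (20 / 63)    [2855 ≡ 20 mod 63]
  = (5 / 63)    [63 ≡ 7 mod 8 ⇒ (2 / 63)^2 = +1]
  = (63 / 5)    [QR: 5 ≡ 1 mod 4, sign kept]
  = (3 / 5)    [63 ≡ 3 mod 5]
  = (5 / 3)    [QR: 5 ≡ 1 mod 4, sign kept]
  = (2 / 3)    [5 ≡ 2 mod 3]
  = -(1 / 3)    [3 ≡ 3 mod 8 ⇒ (2 / 3) = -1]
  = -1    [(1 / 3) = 1]

-1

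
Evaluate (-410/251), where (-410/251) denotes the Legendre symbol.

Reduce the numerator: -410 ≡ 92 (mod 251), so (-410/251) = (92/251).
Factor out 2: 92 = 2^2·23. Since 251 ≡ 3 (mod 8), (2/251) = -1, and (2/251)^2 = +1. Now have (23/251).
Both 23 ≡ 3 and 251 ≡ 3 (mod 4), so reciprocity gives (23/251) = -(251/23). Reduce: 251 ≡ 21 (mod 23). Now have -(21/23).
21 ≡ 1 (mod 4), so quadratic reciprocity gives (21/23) = (23/21). Reduce: 23 ≡ 2 (mod 21). Now have -(2/21).
Factor out 2: 2 = 2. Since 21 ≡ 5 (mod 8), (2/21) = -1. Now have (1/21).
(1/21) = 1. Collecting the sign factors: 1.

1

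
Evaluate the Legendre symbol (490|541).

-1

(490|541)
  = -(245|541)    [541 ≡ 5 mod 8 ⇒ (2|541) = -1]
  = -(541|245)    [QR: 245 ≡ 1 mod 4, sign kept]
  = -(51|245)    [541 ≡ 51 mod 245]
  = -(245|51)    [QR: 245 ≡ 1 mod 4, sign kept]
  = -(41|51)    [245 ≡ 41 mod 51]
  = -(51|41)    [QR: 41 ≡ 1 mod 4, sign kept]
  = -(10|41)    [51 ≡ 10 mod 41]
  = -(5|41)    [41 ≡ 1 mod 8 ⇒ (2|41) = +1]
  = -(41|5)    [QR: 5 ≡ 1 mod 4, sign kept]
  = -(1|5)    [41 ≡ 1 mod 5]
  = -1    [(1|5) = 1]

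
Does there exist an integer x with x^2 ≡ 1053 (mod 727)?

Reduce the numerator: 1053 ≡ 326 (mod 727), so (1053|727) = (326|727).
Factor out 2: 326 = 2·163. Since 727 ≡ 7 (mod 8), (2|727) = +1. Now have (163|727).
Both 163 ≡ 3 and 727 ≡ 3 (mod 4), so reciprocity gives (163|727) = -(727|163). Reduce: 727 ≡ 75 (mod 163). Now have -(75|163).
Both 75 ≡ 3 and 163 ≡ 3 (mod 4), so reciprocity gives (75|163) = -(163|75). Reduce: 163 ≡ 13 (mod 75). Now have (13|75).
13 ≡ 1 (mod 4), so quadratic reciprocity gives (13|75) = (75|13). Reduce: 75 ≡ 10 (mod 13). Now have (10|13).
Factor out 2: 10 = 2·5. Since 13 ≡ 5 (mod 8), (2|13) = -1. Now have -(5|13).
5 ≡ 1 (mod 4), so quadratic reciprocity gives (5|13) = (13|5). Reduce: 13 ≡ 3 (mod 5). Now have -(3|5).
5 ≡ 1 (mod 4), so quadratic reciprocity gives (3|5) = (5|3). Reduce: 5 ≡ 2 (mod 3). Now have -(2|3).
Factor out 2: 2 = 2. Since 3 ≡ 3 (mod 8), (2|3) = -1. Now have (1|3).
(1|3) = 1. Collecting the sign factors: 1.
(1053|727) = 1, and 727 is prime, so 1053 is a quadratic residue mod 727.

yes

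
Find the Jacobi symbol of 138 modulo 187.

Factor out 2: 138 = 2·69. Since 187 ≡ 3 (mod 8), (2|187) = -1. Now have -(69|187).
69 ≡ 1 (mod 4), so quadratic reciprocity gives (69|187) = (187|69). Reduce: 187 ≡ 49 (mod 69). Now have -(49|69).
49 ≡ 1 (mod 4), so quadratic reciprocity gives (49|69) = (69|49). Reduce: 69 ≡ 20 (mod 49). Now have -(20|49).
Factor out 2: 20 = 2^2·5. Since 49 ≡ 1 (mod 8), (2|49) = +1, and (2|49)^2 = +1. Now have -(5|49).
5 ≡ 1 (mod 4), so quadratic reciprocity gives (5|49) = (49|5). Reduce: 49 ≡ 4 (mod 5). Now have -(4|5).
Factor out 2: 4 = 2^2. Since 5 ≡ 5 (mod 8), (2|5) = -1, and (2|5)^2 = +1. Now have -(1|5).
(1|5) = 1. Collecting the sign factors: -1.

-1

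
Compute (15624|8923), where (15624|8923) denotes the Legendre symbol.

Reduce the numerator: 15624 ≡ 6701 (mod 8923), so (15624|8923) = (6701|8923).
6701 ≡ 1 (mod 4), so quadratic reciprocity gives (6701|8923) = (8923|6701). Reduce: 8923 ≡ 2222 (mod 6701). Now have (2222|6701).
Factor out 2: 2222 = 2·1111. Since 6701 ≡ 5 (mod 8), (2|6701) = -1. Now have -(1111|6701).
6701 ≡ 1 (mod 4), so quadratic reciprocity gives (1111|6701) = (6701|1111). Reduce: 6701 ≡ 35 (mod 1111). Now have -(35|1111).
Both 35 ≡ 3 and 1111 ≡ 3 (mod 4), so reciprocity gives (35|1111) = -(1111|35). Reduce: 1111 ≡ 26 (mod 35). Now have (26|35).
Factor out 2: 26 = 2·13. Since 35 ≡ 3 (mod 8), (2|35) = -1. Now have -(13|35).
13 ≡ 1 (mod 4), so quadratic reciprocity gives (13|35) = (35|13). Reduce: 35 ≡ 9 (mod 13). Now have -(9|13).
9 ≡ 1 (mod 4), so quadratic reciprocity gives (9|13) = (13|9). Reduce: 13 ≡ 4 (mod 9). Now have -(4|9).
Factor out 2: 4 = 2^2. Since 9 ≡ 1 (mod 8), (2|9) = +1, and (2|9)^2 = +1. Now have -(1|9).
(1|9) = 1. Collecting the sign factors: -1.

-1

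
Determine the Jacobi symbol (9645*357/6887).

-1

By multiplicativity, (9645·357/6887) = (9645/6887)·(357/6887).
First factor (9645/6887):
(9645/6887)
  = (2758/6887)    [9645 ≡ 2758 mod 6887]
  = (1379/6887)    [6887 ≡ 7 mod 8 ⇒ (2/6887) = +1]
  = -(6887/1379)    [QR: both ≡ 3 mod 4, sign flips]
  = -(1371/1379)    [6887 ≡ 1371 mod 1379]
  = (1379/1371)    [QR: both ≡ 3 mod 4, sign flips]
  = (8/1371)    [1379 ≡ 8 mod 1371]
  = -(1/1371)    [1371 ≡ 3 mod 8 ⇒ (2/1371)^3 = -1]
  = -1    [(1/1371) = 1]
Second factor (357/6887):
(357/6887)
  = (6887/357)    [QR: 357 ≡ 1 mod 4, sign kept]
  = (104/357)    [6887 ≡ 104 mod 357]
  = -(13/357)    [357 ≡ 5 mod 8 ⇒ (2/357)^3 = -1]
  = -(357/13)    [QR: 13 ≡ 1 mod 4, sign kept]
  = -(6/13)    [357 ≡ 6 mod 13]
  = (3/13)    [13 ≡ 5 mod 8 ⇒ (2/13) = -1]
  = (13/3)    [QR: 13 ≡ 1 mod 4, sign kept]
  = (1/3)    [13 ≡ 1 mod 3]
  = 1    [(1/3) = 1]
Product: (-1)·(1) = -1.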